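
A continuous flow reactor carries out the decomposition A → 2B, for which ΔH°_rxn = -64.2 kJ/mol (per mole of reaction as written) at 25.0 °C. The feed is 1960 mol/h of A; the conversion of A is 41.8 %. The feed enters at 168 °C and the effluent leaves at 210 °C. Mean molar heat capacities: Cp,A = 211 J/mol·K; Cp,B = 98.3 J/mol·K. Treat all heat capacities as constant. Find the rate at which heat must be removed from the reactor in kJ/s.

Extent of reaction ξ = 0.418 × 1960 = 819.28 mol/h
Reaction term: ξ·ΔH°_rxn = 819.28 × -64.2 = -52598 kJ/h
Sensible, feed 168→25 °C: -59139 kJ/h
Outlet flows (mol/h): A 1140.7, B 1638.6
Sensible, products 25→210 °C: 74326 kJ/h
Q = ΔH = -37411 kJ/h = -10.392 kW
Heat removed = 10.392 kJ/s

Q_out = 10.4 kJ/s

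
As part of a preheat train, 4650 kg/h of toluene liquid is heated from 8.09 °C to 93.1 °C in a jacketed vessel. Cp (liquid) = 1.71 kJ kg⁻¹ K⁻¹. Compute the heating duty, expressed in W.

Q = 188000 W

Q = ṁ·Cp·ΔT = 4650 × 1.71 × (93.1 − 8.09) = 675960 kJ/h
Converting: 675960 / 3600 s = 187.77 kW
Heating duty = 187770 W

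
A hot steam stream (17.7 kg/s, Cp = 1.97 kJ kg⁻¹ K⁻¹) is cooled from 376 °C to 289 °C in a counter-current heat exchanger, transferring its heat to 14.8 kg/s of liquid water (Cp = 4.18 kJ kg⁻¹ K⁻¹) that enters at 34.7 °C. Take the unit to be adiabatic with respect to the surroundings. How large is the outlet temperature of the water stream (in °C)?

T_c,out = 83.7 °C

Heat released by hot stream: Q = 17.7 × 1.97 × (376 − 289) = 3033.6 kJ/s
Energy balance on cold side (adiabatic exchanger): Q = ṁ_c·Cp_c·(T_c,out − T_c,in)
T_c,out = 34.7 + 3033.6/(14.8 × 4.18) = 83.737 °C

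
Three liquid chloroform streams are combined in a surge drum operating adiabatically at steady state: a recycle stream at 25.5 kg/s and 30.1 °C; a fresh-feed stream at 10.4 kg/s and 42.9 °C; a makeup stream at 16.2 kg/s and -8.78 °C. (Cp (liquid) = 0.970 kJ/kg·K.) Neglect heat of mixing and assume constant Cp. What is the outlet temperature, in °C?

Energy balance with Q = 0: Σ ṁᵢCp,ᵢ(T_out − Tᵢ) = 0
T_out = Σ ṁᵢCp,ᵢTᵢ / Σ ṁᵢCp,ᵢ
      = 1039.3 / 50.537 = 20.566 °C

T_out = 20.6 °C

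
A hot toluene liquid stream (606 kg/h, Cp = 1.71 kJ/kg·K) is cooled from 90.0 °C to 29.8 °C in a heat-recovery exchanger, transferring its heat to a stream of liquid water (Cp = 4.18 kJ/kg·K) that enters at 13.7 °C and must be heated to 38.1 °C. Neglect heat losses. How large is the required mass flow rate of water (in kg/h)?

Heat released by hot stream: Q = 606 × 1.71 × (90.0 − 29.8) = 62383 kJ/h
Energy balance on cold side (adiabatic exchanger): Q = ṁ_c·Cp_c·(T_c,out − T_c,in)
ṁ_c = 62383 / [4.18 × (38.1 − 13.7)] = 611.64 kg/h

ṁ_c = 612 kg/h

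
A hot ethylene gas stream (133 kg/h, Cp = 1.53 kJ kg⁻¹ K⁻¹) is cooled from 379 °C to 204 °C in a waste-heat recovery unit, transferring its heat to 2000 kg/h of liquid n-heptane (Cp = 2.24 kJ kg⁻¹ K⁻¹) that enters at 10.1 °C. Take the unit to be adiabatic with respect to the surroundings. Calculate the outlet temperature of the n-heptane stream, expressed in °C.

T_c,out = 18.0 °C

Heat released by hot stream: Q = 133 × 1.53 × (379 − 204) = 35611 kJ/h
Energy balance on cold side (adiabatic exchanger): Q = ṁ_c·Cp_c·(T_c,out − T_c,in)
T_c,out = 10.1 + 35611/(2000 × 2.24) = 18.049 °C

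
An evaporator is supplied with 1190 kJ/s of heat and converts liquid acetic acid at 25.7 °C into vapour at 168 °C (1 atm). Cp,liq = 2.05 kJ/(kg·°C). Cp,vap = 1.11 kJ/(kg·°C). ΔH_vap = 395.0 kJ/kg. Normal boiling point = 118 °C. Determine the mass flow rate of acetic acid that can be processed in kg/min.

Δh = 2.05×(118−25.7) + 395.0 + 1.11×(168−118) = 639.71 kJ/kg
Q = 1190 kJ/s = 1190 kJ/s = 71400 kJ/min
ṁ = Q/Δh = 71400 / 639.71 = 111.61 kg/min

ṁ = 112 kg/min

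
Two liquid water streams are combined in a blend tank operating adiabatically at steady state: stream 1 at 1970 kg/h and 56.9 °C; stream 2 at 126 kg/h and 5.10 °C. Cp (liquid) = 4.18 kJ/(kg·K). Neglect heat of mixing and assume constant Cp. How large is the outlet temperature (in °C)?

T_out = 53.8 °C

Energy balance with Q = 0: Σ ṁᵢCp,ᵢ(T_out − Tᵢ) = 0
T_out = Σ ṁᵢCp,ᵢTᵢ / Σ ṁᵢCp,ᵢ
      = 471230 / 8761.3 = 53.786 °C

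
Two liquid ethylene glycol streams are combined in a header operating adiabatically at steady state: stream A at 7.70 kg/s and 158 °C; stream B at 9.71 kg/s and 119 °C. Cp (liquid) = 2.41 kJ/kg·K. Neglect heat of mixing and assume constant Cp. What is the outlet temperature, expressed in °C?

No heat crosses the boundary, so H_out = H_in.
T_out = Σ ṁᵢCp,ᵢTᵢ / Σ ṁᵢCp,ᵢ
      = 5716.7 / 41.958 = 136.25 °C

T_out = 136 °C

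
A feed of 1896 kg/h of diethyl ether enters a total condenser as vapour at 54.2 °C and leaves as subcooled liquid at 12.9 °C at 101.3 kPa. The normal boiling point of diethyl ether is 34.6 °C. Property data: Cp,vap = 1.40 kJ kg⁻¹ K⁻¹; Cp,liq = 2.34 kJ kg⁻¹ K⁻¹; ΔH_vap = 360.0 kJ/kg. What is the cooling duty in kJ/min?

vapour 54.2→34.6 °C: -27.44 kJ/kg
condensation at 34.6 °C: -360 kJ/kg
liquid 34.6→12.9 °C: -50.778 kJ/kg
Δh = -27.44 + -360 + -50.778 = -438.22 kJ/kg
Q = ṁ·Δh = 1896 kg/h × -438.22 kJ/kg = -830860 kJ/h
|Q| = 230.79 kW = 13848 kJ/min

Q_c = 13800 kJ/min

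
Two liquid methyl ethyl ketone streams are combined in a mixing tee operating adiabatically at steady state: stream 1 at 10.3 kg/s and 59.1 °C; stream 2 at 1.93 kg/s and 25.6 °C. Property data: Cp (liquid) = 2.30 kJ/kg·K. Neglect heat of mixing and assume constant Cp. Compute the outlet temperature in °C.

Adiabatic, steady state ⇒ Σ ṁᵢCp,ᵢ(T_out − Tᵢ) = 0
Σ ṁᵢCp,ᵢTᵢ = 10.3×2.30×59.1 + 1.93×2.30×25.6 = 1513.7
Σ ṁᵢCp,ᵢ = 10.3×2.30 + 1.93×2.30 = 28.129
T_out = 1513.7 / 28.129 = 53.813 °C

T_out = 53.8 °C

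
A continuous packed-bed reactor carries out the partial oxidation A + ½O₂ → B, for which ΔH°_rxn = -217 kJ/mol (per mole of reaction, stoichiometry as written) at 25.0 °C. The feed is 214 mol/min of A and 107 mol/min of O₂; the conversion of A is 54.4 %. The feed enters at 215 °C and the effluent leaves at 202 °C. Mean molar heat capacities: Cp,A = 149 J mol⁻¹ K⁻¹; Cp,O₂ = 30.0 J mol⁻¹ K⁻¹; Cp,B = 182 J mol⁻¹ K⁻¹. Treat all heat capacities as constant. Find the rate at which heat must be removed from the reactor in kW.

Extent of reaction ξ = 0.544 × 214 = 116.42 mol/min
Reaction term: ξ·ΔH°_rxn = 116.42 × -217 = -25262 kJ/min
Sensible, feed 215→25 °C: -6668.2 kJ/min
Outlet flows (mol/min): A 97.584, O₂ 48.792, B 116.42
Sensible, products 25→202 °C: 6582.9 kJ/min
Q = ΔH = -25348 kJ/min = -422.46 kW
Heat removed = 422.46 kW

Q_out = 422 kW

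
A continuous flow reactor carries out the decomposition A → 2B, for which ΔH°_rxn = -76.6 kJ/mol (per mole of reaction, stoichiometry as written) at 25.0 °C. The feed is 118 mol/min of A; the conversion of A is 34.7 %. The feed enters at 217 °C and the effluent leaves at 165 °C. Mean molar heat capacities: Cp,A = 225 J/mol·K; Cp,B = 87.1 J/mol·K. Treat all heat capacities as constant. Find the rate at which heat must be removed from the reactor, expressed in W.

Q_out = 80100 W

Extent of reaction ξ = 0.347 × 118 = 40.946 mol/min
Reaction term: ξ·ΔH°_rxn = 40.946 × -76.6 = -3136.5 kJ/min
Sensible, feed 217→25 °C: -5097.6 kJ/min
Outlet flows (mol/min): A 77.054, B 81.892
Sensible, products 25→165 °C: 3425.8 kJ/min
Q = ΔH = -4808.3 kJ/min = -80.138 kW
Heat removed = 80138 W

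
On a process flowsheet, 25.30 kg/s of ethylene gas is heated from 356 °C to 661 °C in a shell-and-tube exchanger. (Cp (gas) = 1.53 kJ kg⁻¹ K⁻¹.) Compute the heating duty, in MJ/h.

Q = 42500 MJ/h

Q = ṁ·Cp·ΔT = 25.30 × 1.53 × (661 − 356) = 11806 kJ/s
Heating duty = 42502 MJ/h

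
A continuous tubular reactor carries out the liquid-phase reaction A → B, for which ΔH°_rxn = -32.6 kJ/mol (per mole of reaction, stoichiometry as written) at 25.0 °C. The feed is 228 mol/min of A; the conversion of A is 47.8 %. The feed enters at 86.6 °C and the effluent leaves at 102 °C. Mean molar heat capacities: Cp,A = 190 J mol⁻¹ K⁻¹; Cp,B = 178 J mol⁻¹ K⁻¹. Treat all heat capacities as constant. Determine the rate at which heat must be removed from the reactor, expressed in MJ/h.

Extent of reaction ξ = 0.478 × 228 = 108.98 mol/min
Reaction term: ξ·ΔH°_rxn = 108.98 × -32.6 = -3552.9 kJ/min
Sensible, feed 86.6→25 °C: -2668.5 kJ/min
Outlet flows (mol/min): A 119.02, B 108.98
Sensible, products 25→102 °C: 3234.9 kJ/min
Q = ΔH = -2986.5 kJ/min = -49.774 kW
Heat removed = 179.19 MJ/h

Q_out = 179 MJ/h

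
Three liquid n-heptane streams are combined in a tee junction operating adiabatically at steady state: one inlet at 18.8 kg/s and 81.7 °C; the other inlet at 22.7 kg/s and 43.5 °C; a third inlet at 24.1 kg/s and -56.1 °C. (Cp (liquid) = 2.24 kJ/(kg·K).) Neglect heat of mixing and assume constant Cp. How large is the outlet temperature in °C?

Adiabatic, steady state ⇒ Σ ṁᵢCp,ᵢ(T_out − Tᵢ) = 0
Σ ṁᵢCp,ᵢTᵢ = 18.8×2.24×81.7 + 22.7×2.24×43.5 + 24.1×2.24×-56.1 = 2623.9
Σ ṁᵢCp,ᵢ = 18.8×2.24 + 22.7×2.24 + 24.1×2.24 = 146.94
T_out = 2623.9 / 146.94 = 17.857 °C

T_out = 17.9 °C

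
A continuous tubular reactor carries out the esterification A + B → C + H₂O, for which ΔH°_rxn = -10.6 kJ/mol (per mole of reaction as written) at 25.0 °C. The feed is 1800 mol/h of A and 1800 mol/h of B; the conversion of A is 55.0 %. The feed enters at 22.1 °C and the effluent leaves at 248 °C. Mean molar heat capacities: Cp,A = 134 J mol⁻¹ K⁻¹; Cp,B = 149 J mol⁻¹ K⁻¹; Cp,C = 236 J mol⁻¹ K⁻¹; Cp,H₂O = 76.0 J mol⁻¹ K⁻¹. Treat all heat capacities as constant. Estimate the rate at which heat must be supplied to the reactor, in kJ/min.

Extent of reaction ξ = 0.550 × 1800 = 990 mol/h
Reaction term: ξ·ΔH°_rxn = 990 × -10.6 = -10494 kJ/h
Sensible, feed 22.1→25 °C: 1477.3 kJ/h
Outlet flows (mol/h): A 810, B 810, C 990, H₂O 990
Sensible, products 25→248 °C: 120000 kJ/h
Q = ΔH = 110980 kJ/h = 30.828 kW
Heat supplied = 1849.7 kJ/min

Q_in = 1850 kJ/min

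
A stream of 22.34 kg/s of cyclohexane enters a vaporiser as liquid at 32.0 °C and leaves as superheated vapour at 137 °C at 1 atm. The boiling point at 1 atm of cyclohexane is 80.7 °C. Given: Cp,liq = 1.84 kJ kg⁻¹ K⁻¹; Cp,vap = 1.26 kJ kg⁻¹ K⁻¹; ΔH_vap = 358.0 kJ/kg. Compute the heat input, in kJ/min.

liquid 32.0→80.7 °C: 89.608 kJ/kg
vaporisation at 80.7 °C: 358 kJ/kg
vapour 80.7→137 °C: 70.938 kJ/kg
Δh = 89.608 + 358 + 70.938 = 518.55 kJ/kg
Q = ṁ·Δh = 22.34 kg/s × 518.55 kJ/kg = 11584 kJ/s
|Q| = 11584 kW = 695060 kJ/min

Q = 695000 kJ/min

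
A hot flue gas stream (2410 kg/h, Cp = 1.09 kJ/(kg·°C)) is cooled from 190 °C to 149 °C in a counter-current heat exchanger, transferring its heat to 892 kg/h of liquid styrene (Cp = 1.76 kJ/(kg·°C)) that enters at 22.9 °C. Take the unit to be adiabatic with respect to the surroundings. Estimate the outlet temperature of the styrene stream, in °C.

Heat released by hot stream: Q = 2410 × 1.09 × (190 − 149) = 107700 kJ/h
Energy balance on cold side (adiabatic exchanger): Q = ṁ_c·Cp_c·(T_c,out − T_c,in)
T_c,out = 22.9 + 107700/(892 × 1.76) = 91.504 °C

T_c,out = 91.5 °C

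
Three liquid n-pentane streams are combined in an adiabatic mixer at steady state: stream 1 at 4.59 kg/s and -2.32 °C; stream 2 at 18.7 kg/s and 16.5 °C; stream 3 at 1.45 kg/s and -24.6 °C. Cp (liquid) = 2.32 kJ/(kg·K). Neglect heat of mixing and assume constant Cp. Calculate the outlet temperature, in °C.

T_out = 10.6 °C

Adiabatic, steady state ⇒ Σ ṁᵢCp,ᵢ(T_out − Tᵢ) = 0
Σ ṁᵢCp,ᵢTᵢ = 4.59×2.32×-2.32 + 18.7×2.32×16.5 + 1.45×2.32×-24.6 = 608.38
Σ ṁᵢCp,ᵢ = 4.59×2.32 + 18.7×2.32 + 1.45×2.32 = 57.397
T_out = 608.38 / 57.397 = 10.599 °C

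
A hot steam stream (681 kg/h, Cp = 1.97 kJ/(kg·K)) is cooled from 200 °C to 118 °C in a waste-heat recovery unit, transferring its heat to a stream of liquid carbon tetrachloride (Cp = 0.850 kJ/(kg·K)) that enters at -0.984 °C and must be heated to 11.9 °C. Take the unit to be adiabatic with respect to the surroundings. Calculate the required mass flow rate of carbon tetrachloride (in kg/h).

ṁ_c = 10000 kg/h

Heat released by hot stream: Q = 681 × 1.97 × (200 − 118) = 110010 kJ/h
Energy balance on cold side (adiabatic exchanger): Q = ṁ_c·Cp_c·(T_c,out − T_c,in)
ṁ_c = 110010 / [0.850 × (11.9 − -0.984)] = 10045 kg/h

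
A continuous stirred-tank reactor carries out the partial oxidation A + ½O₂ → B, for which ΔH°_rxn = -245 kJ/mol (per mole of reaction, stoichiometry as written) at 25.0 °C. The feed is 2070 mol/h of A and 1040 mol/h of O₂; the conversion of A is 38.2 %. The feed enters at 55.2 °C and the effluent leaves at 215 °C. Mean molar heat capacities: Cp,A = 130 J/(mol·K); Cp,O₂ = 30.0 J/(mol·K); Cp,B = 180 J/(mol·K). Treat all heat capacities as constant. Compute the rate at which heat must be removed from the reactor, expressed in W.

Extent of reaction ξ = 0.382 × 2070 = 790.74 mol/h
Reaction term: ξ·ΔH°_rxn = 790.74 × -245 = -193730 kJ/h
Sensible, feed 55.2→25 °C: -9069.1 kJ/h
Outlet flows (mol/h): A 1279.3, O₂ 644.63, B 790.74
Sensible, products 25→215 °C: 62315 kJ/h
Q = ΔH = -140480 kJ/h = -39.024 kW
Heat removed = 39024 W

Q_out = 39000 W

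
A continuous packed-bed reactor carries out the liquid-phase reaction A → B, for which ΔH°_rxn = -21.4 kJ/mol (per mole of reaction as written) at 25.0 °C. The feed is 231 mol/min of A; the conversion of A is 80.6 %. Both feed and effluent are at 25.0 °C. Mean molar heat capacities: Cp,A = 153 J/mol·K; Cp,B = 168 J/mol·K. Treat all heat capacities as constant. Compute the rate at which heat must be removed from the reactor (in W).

Extent of reaction ξ = 0.806 × 231 = 186.19 mol/min
Reaction term: ξ·ΔH°_rxn = 186.19 × -21.4 = -3984.4 kJ/min
Q = ΔH = -3984.4 kJ/min = -66.406 kW
Heat removed = 66406 W

Q_out = 66400 W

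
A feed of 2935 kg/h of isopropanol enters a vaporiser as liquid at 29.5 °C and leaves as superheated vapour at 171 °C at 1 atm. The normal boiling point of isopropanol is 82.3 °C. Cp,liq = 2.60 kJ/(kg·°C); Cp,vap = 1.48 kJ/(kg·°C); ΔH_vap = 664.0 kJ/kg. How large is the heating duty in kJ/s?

Q = 760 kJ/s

liquid 29.5→82.3 °C: 137.28 kJ/kg
vaporisation at 82.3 °C: 664 kJ/kg
vapour 82.3→171 °C: 131.28 kJ/kg
Δh = 137.28 + 664 + 131.28 = 932.56 kJ/kg
Q = ṁ·Δh = 2935 kg/h × 932.56 kJ/kg = 2.7371e+06 kJ/h
|Q| = 760.29 kW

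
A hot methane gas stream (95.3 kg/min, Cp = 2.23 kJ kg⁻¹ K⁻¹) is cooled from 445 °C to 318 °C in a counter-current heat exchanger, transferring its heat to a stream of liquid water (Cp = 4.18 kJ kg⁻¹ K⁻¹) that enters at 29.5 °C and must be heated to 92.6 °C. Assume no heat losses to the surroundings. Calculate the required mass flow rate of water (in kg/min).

Heat released by hot stream: Q = 95.3 × 2.23 × (445 − 318) = 26990 kJ/min
Energy balance on cold side (adiabatic exchanger): Q = ṁ_c·Cp_c·(T_c,out − T_c,in)
ṁ_c = 26990 / [4.18 × (92.6 − 29.5)] = 102.33 kg/min

ṁ_c = 102 kg/min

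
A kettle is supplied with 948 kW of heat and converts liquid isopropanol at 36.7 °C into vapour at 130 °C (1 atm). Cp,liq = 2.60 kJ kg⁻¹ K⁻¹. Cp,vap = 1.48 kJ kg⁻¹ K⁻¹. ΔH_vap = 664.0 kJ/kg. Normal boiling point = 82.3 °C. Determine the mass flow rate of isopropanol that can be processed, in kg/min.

ṁ = 66.7 kg/min

Δh = 2.60×(82.3−36.7) + 664.0 + 1.48×(130−82.3) = 853.16 kJ/kg
Q = 948 kW = 948 kJ/s = 56880 kJ/min
ṁ = Q/Δh = 56880 / 853.16 = 66.67 kg/min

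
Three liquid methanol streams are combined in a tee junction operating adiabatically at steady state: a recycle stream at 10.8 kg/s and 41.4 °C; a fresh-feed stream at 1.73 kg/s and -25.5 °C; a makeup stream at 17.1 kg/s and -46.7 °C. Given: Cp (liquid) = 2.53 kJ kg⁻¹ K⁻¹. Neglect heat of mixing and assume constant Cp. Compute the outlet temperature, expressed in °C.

Energy balance with Q = 0: Σ ṁᵢCp,ᵢ(T_out − Tᵢ) = 0
T_out = Σ ṁᵢCp,ᵢTᵢ / Σ ṁᵢCp,ᵢ
      = -1000.8 / 74.964 = -13.35 °C

T_out = -13.4 °C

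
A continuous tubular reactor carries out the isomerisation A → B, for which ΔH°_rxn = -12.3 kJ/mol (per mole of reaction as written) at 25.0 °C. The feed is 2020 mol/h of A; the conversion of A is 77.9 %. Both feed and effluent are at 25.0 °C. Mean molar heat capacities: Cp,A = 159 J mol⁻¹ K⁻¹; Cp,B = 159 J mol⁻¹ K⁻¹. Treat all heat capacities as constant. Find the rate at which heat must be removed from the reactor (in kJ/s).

Q_out = 5.38 kJ/s

Extent of reaction ξ = 0.779 × 2020 = 1573.6 mol/h
Reaction term: ξ·ΔH°_rxn = 1573.6 × -12.3 = -19355 kJ/h
Q = ΔH = -19355 kJ/h = -5.3764 kW
Heat removed = 5.3764 kJ/s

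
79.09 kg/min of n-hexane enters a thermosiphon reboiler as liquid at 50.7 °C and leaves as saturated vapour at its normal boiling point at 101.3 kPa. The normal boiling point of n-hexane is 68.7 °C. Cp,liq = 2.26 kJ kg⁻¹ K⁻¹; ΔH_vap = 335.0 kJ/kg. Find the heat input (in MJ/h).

liquid 50.7→68.7 °C: 40.68 kJ/kg
vaporisation at 68.7 °C: 335 kJ/kg
Δh = 40.68 + 335 = 375.68 kJ/kg
Q = ṁ·Δh = 79.09 kg/min × 375.68 kJ/kg = 29713 kJ/min
|Q| = 495.21 kW = 1782.8 MJ/h

Q = 1780 MJ/h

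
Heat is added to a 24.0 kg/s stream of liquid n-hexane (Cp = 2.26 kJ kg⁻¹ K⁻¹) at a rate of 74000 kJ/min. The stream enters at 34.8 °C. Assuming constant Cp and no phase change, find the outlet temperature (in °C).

T_out = 57.5 °C

Q = 74000 kJ/min = 1233.3 kJ/s
ΔT = Q/(ṁ·Cp) = 1233.3/(24.0×2.26) = 22.738 K
T_out = 34.8 + 22.738 = 57.538 °C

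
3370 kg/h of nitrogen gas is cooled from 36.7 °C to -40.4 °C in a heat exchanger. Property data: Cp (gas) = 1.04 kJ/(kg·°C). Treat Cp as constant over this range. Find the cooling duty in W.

Q = ṁ·Cp·ΔT = 3370 × 1.04 × (-40.4 − 36.7) = -270220 kJ/h
Converting: 270220 / 3600 s = 75.061 kW
Cooling duty = 75061 W

Q_c = 75100 W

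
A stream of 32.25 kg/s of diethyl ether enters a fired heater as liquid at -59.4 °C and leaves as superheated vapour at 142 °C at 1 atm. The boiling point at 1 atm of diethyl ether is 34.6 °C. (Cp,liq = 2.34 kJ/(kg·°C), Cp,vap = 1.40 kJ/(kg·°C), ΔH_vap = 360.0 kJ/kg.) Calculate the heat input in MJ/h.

Q = 84800 MJ/h

liquid -59.4→34.6 °C: 219.96 kJ/kg
vaporisation at 34.6 °C: 360 kJ/kg
vapour 34.6→142 °C: 150.36 kJ/kg
Δh = 219.96 + 360 + 150.36 = 730.32 kJ/kg
Q = ṁ·Δh = 32.25 kg/s × 730.32 kJ/kg = 23553 kJ/s
|Q| = 23553 kW = 84790 MJ/h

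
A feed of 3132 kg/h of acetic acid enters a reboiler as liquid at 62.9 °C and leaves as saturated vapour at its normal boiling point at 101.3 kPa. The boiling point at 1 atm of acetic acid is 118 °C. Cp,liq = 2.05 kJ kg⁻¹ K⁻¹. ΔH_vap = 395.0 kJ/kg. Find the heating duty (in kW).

Q = 442 kW

liquid 62.9→118 °C: 112.95 kJ/kg
vaporisation at 118 °C: 395 kJ/kg
Δh = 112.95 + 395 = 507.95 kJ/kg
Q = ṁ·Δh = 3132 kg/h × 507.95 kJ/kg = 1.5909e+06 kJ/h
|Q| = 441.92 kW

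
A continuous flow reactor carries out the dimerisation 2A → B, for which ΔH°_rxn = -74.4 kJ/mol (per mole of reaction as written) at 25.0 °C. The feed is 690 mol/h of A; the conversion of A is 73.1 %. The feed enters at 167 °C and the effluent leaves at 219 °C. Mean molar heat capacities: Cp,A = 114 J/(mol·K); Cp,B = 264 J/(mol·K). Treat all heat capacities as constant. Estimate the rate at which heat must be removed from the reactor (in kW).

Q_out = 3.59 kW

Extent of reaction ξ = 0.731 × 690 / 2 = 252.19 mol/h
Reaction term: ξ·ΔH°_rxn = 252.19 × -74.4 = -18763 kJ/h
Sensible, feed 167→25 °C: -11170 kJ/h
Outlet flows (mol/h): A 185.61, B 252.19
Sensible, products 25→219 °C: 17021 kJ/h
Q = ΔH = -12912 kJ/h = -3.5866 kW
Heat removed = 3.5866 kW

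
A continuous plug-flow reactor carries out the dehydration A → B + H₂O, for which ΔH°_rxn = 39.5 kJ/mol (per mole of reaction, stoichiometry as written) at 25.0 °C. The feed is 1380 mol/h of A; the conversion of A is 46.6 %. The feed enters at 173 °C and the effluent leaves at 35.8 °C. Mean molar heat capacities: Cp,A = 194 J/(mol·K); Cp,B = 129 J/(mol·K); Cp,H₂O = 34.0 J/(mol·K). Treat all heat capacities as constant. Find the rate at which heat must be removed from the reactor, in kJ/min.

Q_out = 192 kJ/min

Extent of reaction ξ = 0.466 × 1380 = 643.08 mol/h
Reaction term: ξ·ΔH°_rxn = 643.08 × 39.5 = 25402 kJ/h
Sensible, feed 173→25 °C: -39623 kJ/h
Outlet flows (mol/h): A 736.92, B 643.08, H₂O 643.08
Sensible, products 25→35.8 °C: 2676.1 kJ/h
Q = ΔH = -11545 kJ/h = -3.2069 kW
Heat removed = 192.41 kJ/min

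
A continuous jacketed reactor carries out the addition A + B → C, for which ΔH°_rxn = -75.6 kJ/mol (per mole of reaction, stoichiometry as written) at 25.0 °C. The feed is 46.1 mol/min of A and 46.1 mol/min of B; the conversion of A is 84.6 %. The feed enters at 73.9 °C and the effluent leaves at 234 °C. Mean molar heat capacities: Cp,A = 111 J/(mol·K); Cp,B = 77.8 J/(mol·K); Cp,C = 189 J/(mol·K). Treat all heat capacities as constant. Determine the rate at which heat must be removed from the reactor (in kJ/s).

Extent of reaction ξ = 0.846 × 46.1 = 39.001 mol/min
Reaction term: ξ·ΔH°_rxn = 39.001 × -75.6 = -2948.4 kJ/min
Sensible, feed 73.9→25 °C: -425.61 kJ/min
Outlet flows (mol/min): A 7.0994, B 7.0994, C 39.001
Sensible, products 25→234 °C: 1820.7 kJ/min
Q = ΔH = -1553.4 kJ/min = -25.889 kW
Heat removed = 25.889 kJ/s

Q_out = 25.9 kJ/s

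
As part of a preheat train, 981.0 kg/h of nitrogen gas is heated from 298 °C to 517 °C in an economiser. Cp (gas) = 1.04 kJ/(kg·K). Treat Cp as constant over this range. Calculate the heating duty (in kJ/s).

Q = 62.1 kJ/s

Q = ṁ·Cp·ΔT = 981.0 × 1.04 × (517 − 298) = 223430 kJ/h
Converting: 223430 / 3600 s = 62.065 kW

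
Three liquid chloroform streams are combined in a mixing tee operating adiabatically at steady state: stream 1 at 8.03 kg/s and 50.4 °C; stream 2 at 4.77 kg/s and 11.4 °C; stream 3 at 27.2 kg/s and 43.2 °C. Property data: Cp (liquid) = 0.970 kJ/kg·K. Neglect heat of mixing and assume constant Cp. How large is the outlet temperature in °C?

T_out = 40.9 °C

No heat crosses the boundary, so H_out = H_in.
T_out = Σ ṁᵢCp,ᵢTᵢ / Σ ṁᵢCp,ᵢ
      = 1585.1 / 38.8 = 40.853 °C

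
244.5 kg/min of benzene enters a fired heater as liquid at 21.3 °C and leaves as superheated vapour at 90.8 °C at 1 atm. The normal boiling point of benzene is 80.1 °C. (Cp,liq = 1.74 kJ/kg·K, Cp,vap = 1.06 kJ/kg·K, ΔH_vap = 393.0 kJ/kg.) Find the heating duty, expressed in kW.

liquid 21.3→80.1 °C: 102.31 kJ/kg
vaporisation at 80.1 °C: 393 kJ/kg
vapour 80.1→90.8 °C: 11.342 kJ/kg
Δh = 102.31 + 393 + 11.342 = 506.65 kJ/kg
Q = ṁ·Δh = 244.5 kg/min × 506.65 kJ/kg = 123880 kJ/min
|Q| = 2064.6 kW

Q = 2060 kW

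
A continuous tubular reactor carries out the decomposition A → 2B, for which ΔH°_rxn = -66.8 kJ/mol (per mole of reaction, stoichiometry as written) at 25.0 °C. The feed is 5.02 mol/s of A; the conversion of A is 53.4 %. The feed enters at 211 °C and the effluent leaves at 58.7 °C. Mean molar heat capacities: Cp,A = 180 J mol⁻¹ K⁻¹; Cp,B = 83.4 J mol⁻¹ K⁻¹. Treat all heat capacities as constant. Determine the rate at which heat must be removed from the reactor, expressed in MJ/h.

Q_out = 1140 MJ/h

Extent of reaction ξ = 0.534 × 5.02 = 2.6807 mol/s
Reaction term: ξ·ΔH°_rxn = 2.6807 × -66.8 = -179.07 kJ/s
Sensible, feed 211→25 °C: -168.07 kJ/s
Outlet flows (mol/s): A 2.3393, B 5.3614
Sensible, products 25→58.7 °C: 29.259 kJ/s
Q = ΔH = -317.88 kJ/s = -317.88 kW
Heat removed = 1144.4 MJ/h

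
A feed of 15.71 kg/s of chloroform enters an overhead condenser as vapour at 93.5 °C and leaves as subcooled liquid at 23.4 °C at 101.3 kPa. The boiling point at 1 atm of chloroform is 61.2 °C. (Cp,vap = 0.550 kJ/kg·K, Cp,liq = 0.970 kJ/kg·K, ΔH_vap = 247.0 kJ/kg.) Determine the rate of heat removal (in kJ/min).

Q_c = 284000 kJ/min

vapour 93.5→61.2 °C: -17.765 kJ/kg
condensation at 61.2 °C: -247 kJ/kg
liquid 61.2→23.4 °C: -36.666 kJ/kg
Δh = -17.765 + -247 + -36.666 = -301.43 kJ/kg
Q = ṁ·Δh = 15.71 kg/s × -301.43 kJ/kg = -4735.5 kJ/s
|Q| = 4735.5 kW = 284130 kJ/min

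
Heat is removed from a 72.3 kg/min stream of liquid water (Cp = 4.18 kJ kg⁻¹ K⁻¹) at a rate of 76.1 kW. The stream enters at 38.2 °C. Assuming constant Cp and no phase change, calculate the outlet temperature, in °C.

T_out = 23.1 °C

Q = 76.1 kW = 4566 kJ/min
ΔT = Q/(ṁ·Cp) = 4566/(72.3×4.18) = 15.108 K
T_out = 38.2 − 15.108 = 23.092 °C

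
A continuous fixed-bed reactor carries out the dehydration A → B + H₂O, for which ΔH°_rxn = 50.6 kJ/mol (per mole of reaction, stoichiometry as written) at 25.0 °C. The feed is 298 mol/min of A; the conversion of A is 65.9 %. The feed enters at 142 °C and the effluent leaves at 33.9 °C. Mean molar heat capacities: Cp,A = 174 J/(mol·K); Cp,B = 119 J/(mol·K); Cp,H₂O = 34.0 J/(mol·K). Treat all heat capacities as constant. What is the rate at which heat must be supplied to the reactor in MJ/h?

Extent of reaction ξ = 0.659 × 298 = 196.38 mol/min
Reaction term: ξ·ΔH°_rxn = 196.38 × 50.6 = 9936.9 kJ/min
Sensible, feed 142→25 °C: -6066.7 kJ/min
Outlet flows (mol/min): A 101.62, B 196.38, H₂O 196.38
Sensible, products 25→33.9 °C: 424.78 kJ/min
Q = ΔH = 4295 kJ/min = 71.584 kW
Heat supplied = 257.7 MJ/h

Q_in = 258 MJ/h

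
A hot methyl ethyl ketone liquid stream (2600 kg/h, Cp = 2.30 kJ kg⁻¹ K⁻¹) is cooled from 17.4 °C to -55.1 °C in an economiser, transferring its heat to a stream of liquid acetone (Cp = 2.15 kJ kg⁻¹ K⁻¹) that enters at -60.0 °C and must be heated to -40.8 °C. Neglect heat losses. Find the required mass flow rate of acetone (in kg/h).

ṁ_c = 10500 kg/h

Heat released by hot stream: Q = 2600 × 2.30 × (17.4 − -55.1) = 433550 kJ/h
Energy balance on cold side (adiabatic exchanger): Q = ṁ_c·Cp_c·(T_c,out − T_c,in)
ṁ_c = 433550 / [2.15 × (-40.8 − -60.0)] = 10503 kg/h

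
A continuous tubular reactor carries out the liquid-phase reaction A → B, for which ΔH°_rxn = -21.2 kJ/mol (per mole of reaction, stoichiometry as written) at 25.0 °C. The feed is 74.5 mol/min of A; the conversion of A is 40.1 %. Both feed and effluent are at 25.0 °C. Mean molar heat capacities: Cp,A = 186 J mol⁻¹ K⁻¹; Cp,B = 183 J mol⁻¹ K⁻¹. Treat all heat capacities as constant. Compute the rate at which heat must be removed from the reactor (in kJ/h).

Extent of reaction ξ = 0.401 × 74.5 = 29.875 mol/min
Reaction term: ξ·ΔH°_rxn = 29.875 × -21.2 = -633.34 kJ/min
Q = ΔH = -633.34 kJ/min = -10.556 kW
Heat removed = 38000 kJ/h

Q_out = 38000 kJ/h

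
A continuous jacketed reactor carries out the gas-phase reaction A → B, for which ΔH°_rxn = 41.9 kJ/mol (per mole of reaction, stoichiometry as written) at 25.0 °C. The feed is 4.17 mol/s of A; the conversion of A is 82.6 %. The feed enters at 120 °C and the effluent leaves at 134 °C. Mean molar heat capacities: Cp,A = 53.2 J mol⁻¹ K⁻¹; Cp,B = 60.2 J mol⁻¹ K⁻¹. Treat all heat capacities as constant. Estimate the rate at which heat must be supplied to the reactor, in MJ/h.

Extent of reaction ξ = 0.826 × 4.17 = 3.4444 mol/s
Reaction term: ξ·ΔH°_rxn = 3.4444 × 41.9 = 144.32 kJ/s
Sensible, feed 120→25 °C: -21.075 kJ/s
Outlet flows (mol/s): A 0.72558, B 3.4444
Sensible, products 25→134 °C: 26.809 kJ/s
Q = ΔH = 150.06 kJ/s = 150.06 kW
Heat supplied = 540.2 MJ/h

Q_in = 540 MJ/h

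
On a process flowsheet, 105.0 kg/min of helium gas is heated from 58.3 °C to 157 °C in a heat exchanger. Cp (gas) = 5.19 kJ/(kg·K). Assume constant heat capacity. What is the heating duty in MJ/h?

Q = ṁ·Cp·ΔT = 105.0 × 5.19 × (157 − 58.3) = 53787 kJ/min
Converting: 53787 / 60 s = 896.44 kW
Heating duty = 3227.2 MJ/h

Q = 3230 MJ/h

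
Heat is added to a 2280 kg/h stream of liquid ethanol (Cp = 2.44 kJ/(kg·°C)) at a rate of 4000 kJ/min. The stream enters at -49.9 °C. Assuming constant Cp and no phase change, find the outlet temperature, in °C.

Q = 4000 kJ/min = 240000 kJ/h
ΔT = Q/(ṁ·Cp) = 240000/(2280×2.44) = 43.141 K
T_out = -49.9 + 43.141 = -6.7594 °C

T_out = -6.76 °C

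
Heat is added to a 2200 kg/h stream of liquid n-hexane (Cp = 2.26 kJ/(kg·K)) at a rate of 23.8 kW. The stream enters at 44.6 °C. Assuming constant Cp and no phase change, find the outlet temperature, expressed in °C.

Q = 23.8 kW = 85680 kJ/h
ΔT = Q/(ṁ·Cp) = 85680/(2200×2.26) = 17.233 K
T_out = 44.6 + 17.233 = 61.833 °C

T_out = 61.8 °C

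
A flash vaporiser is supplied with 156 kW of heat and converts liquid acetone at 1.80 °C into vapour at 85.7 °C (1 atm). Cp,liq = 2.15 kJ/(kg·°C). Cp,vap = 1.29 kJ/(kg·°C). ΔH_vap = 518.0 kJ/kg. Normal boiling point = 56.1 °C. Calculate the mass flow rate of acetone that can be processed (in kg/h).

Δh = 2.15×(56.1−1.80) + 518.0 + 1.29×(85.7−56.1) = 672.93 kJ/kg
Q = 156 kW = 156 kJ/s = 561600 kJ/h
ṁ = Q/Δh = 561600 / 672.93 = 834.56 kg/h

ṁ = 835 kg/h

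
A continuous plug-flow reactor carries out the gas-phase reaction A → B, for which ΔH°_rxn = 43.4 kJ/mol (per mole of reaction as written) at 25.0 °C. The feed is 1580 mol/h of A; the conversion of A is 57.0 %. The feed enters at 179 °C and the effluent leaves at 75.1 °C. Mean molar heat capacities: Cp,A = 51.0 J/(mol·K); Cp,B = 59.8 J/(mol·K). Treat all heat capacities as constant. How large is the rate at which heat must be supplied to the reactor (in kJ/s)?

Extent of reaction ξ = 0.570 × 1580 = 900.6 mol/h
Reaction term: ξ·ΔH°_rxn = 900.6 × 43.4 = 39086 kJ/h
Sensible, feed 179→25 °C: -12409 kJ/h
Outlet flows (mol/h): A 679.4, B 900.6
Sensible, products 25→75.1 °C: 4434.1 kJ/h
Q = ΔH = 31111 kJ/h = 8.6419 kW
Heat supplied = 8.6419 kJ/s

Q_in = 8.64 kJ/s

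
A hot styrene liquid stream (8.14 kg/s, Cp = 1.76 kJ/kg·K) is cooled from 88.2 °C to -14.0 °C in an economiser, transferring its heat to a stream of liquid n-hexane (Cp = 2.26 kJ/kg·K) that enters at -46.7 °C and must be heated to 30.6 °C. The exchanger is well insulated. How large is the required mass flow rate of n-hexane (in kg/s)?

ṁ_c = 8.38 kg/s

Heat released by hot stream: Q = 8.14 × 1.76 × (88.2 − -14.0) = 1464.2 kJ/s
Energy balance on cold side (adiabatic exchanger): Q = ṁ_c·Cp_c·(T_c,out − T_c,in)
ṁ_c = 1464.2 / [2.26 × (30.6 − -46.7)] = 8.3811 kg/s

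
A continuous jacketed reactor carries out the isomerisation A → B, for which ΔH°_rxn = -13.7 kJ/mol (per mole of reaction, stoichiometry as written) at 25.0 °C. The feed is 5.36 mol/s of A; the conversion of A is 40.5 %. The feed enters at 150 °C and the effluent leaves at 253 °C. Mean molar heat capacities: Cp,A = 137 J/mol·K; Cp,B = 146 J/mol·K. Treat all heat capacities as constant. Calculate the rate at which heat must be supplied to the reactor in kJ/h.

Q_in = 181000 kJ/h

Extent of reaction ξ = 0.405 × 5.36 = 2.1708 mol/s
Reaction term: ξ·ΔH°_rxn = 2.1708 × -13.7 = -29.74 kJ/s
Sensible, feed 150→25 °C: -91.79 kJ/s
Outlet flows (mol/s): A 3.1892, B 2.1708
Sensible, products 25→253 °C: 171.88 kJ/s
Q = ΔH = 50.349 kJ/s = 50.349 kW
Heat supplied = 181260 kJ/h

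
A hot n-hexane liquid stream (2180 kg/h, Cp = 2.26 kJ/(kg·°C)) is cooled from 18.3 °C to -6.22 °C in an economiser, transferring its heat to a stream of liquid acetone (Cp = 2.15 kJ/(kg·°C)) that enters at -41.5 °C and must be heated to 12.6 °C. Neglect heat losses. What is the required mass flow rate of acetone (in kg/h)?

ṁ_c = 1040 kg/h

Heat released by hot stream: Q = 2180 × 2.26 × (18.3 − -6.22) = 120810 kJ/h
Energy balance on cold side (adiabatic exchanger): Q = ṁ_c·Cp_c·(T_c,out − T_c,in)
ṁ_c = 120810 / [2.15 × (12.6 − -41.5)] = 1038.6 kg/h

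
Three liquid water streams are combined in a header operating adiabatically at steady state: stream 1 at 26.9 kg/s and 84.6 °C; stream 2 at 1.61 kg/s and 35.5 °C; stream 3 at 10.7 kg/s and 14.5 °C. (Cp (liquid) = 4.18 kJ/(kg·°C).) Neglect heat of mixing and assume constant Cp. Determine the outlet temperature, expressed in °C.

T_out = 63.5 °C

No heat crosses the boundary, so H_out = H_in.
T_out = Σ ṁᵢCp,ᵢTᵢ / Σ ṁᵢCp,ᵢ
      = 10400 / 163.9 = 63.454 °C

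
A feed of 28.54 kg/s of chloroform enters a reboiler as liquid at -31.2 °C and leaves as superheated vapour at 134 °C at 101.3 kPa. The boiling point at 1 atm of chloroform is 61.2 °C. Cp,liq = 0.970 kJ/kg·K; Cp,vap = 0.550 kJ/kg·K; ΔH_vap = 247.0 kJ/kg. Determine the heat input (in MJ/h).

Q = 38700 MJ/h

liquid -31.2→61.2 °C: 89.628 kJ/kg
vaporisation at 61.2 °C: 247 kJ/kg
vapour 61.2→134 °C: 40.04 kJ/kg
Δh = 89.628 + 247 + 40.04 = 376.67 kJ/kg
Q = ṁ·Δh = 28.54 kg/s × 376.67 kJ/kg = 10750 kJ/s
|Q| = 10750 kW = 38700 MJ/h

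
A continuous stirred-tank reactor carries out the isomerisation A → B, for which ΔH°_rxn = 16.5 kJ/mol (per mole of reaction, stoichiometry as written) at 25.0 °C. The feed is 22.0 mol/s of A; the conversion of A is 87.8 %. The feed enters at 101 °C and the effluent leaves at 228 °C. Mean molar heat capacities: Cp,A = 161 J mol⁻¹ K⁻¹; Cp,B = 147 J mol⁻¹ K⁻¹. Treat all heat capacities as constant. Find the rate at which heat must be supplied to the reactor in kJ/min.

Extent of reaction ξ = 0.878 × 22.0 = 19.316 mol/s
Reaction term: ξ·ΔH°_rxn = 19.316 × 16.5 = 318.71 kJ/s
Sensible, feed 101→25 °C: -269.19 kJ/s
Outlet flows (mol/s): A 2.684, B 19.316
Sensible, products 25→228 °C: 664.13 kJ/s
Q = ΔH = 713.65 kJ/s = 713.65 kW
Heat supplied = 42819 kJ/min

Q_in = 42800 kJ/min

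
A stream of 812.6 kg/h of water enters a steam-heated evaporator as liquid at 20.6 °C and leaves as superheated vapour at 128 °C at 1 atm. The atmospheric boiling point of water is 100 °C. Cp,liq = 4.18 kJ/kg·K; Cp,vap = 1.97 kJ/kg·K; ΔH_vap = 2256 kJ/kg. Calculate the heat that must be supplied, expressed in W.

liquid 20.6→100 °C: 331.89 kJ/kg
vaporisation at 100 °C: 2256 kJ/kg
vapour 100→128 °C: 55.16 kJ/kg
Δh = 331.89 + 2256 + 55.16 = 2643.1 kJ/kg
Q = ṁ·Δh = 812.6 kg/h × 2643.1 kJ/kg = 2.1477e+06 kJ/h
|Q| = 596.6 kW = 596600 W

Q = 597000 W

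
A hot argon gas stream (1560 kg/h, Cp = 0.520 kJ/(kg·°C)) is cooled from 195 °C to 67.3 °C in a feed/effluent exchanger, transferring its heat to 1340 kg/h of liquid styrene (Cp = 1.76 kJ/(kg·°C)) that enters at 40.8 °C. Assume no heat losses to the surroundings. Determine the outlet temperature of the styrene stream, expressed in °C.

T_c,out = 84.7 °C

Heat released by hot stream: Q = 1560 × 0.520 × (195 − 67.3) = 103590 kJ/h
Energy balance on cold side (adiabatic exchanger): Q = ṁ_c·Cp_c·(T_c,out − T_c,in)
T_c,out = 40.8 + 103590/(1340 × 1.76) = 84.724 °C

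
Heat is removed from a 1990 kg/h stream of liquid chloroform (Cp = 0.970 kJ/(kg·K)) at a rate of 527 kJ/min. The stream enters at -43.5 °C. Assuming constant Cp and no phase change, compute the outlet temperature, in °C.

T_out = -59.9 °C

Q = 527 kJ/min = 31620 kJ/h
ΔT = Q/(ṁ·Cp) = 31620/(1990×0.970) = 16.381 K
T_out = -43.5 − 16.381 = -59.881 °C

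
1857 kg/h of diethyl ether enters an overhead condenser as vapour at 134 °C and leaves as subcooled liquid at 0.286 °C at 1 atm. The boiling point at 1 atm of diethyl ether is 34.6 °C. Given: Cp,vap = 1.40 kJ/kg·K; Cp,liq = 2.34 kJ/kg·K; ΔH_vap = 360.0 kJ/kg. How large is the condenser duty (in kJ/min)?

vapour 134→34.6 °C: -139.16 kJ/kg
condensation at 34.6 °C: -360 kJ/kg
liquid 34.6→0.286 °C: -80.295 kJ/kg
Δh = -139.16 + -360 + -80.295 = -579.45 kJ/kg
Q = ṁ·Δh = 1857 kg/h × -579.45 kJ/kg = -1.076e+06 kJ/h
|Q| = 298.9 kW = 17934 kJ/min

Q_c = 17900 kJ/min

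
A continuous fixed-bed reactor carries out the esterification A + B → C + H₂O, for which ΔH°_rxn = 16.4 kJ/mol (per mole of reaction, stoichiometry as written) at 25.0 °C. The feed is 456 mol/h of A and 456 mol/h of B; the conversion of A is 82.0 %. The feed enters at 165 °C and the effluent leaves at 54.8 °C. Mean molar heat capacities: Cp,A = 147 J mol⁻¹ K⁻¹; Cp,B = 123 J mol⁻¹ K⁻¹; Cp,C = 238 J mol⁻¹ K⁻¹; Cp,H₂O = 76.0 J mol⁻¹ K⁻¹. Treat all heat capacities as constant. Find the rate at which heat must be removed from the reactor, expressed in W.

Q_out = 1930 W

Extent of reaction ξ = 0.820 × 456 = 373.92 mol/h
Reaction term: ξ·ΔH°_rxn = 373.92 × 16.4 = 6132.3 kJ/h
Sensible, feed 165→25 °C: -17237 kJ/h
Outlet flows (mol/h): A 82.08, B 82.08, C 373.92, H₂O 373.92
Sensible, products 25→54.8 °C: 4159.3 kJ/h
Q = ΔH = -6945.3 kJ/h = -1.9292 kW
Heat removed = 1929.2 W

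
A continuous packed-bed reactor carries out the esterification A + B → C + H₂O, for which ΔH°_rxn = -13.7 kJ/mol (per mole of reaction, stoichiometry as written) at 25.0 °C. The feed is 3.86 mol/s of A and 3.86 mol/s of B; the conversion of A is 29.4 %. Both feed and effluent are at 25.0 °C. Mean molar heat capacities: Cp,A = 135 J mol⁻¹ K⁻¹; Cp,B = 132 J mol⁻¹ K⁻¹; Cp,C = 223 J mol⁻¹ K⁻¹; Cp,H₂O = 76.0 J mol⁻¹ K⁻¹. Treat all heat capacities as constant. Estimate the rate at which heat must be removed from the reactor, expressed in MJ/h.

Extent of reaction ξ = 0.294 × 3.86 = 1.1348 mol/s
Reaction term: ξ·ΔH°_rxn = 1.1348 × -13.7 = -15.547 kJ/s
Q = ΔH = -15.547 kJ/s = -15.547 kW
Heat removed = 55.97 MJ/h

Q_out = 56.0 MJ/h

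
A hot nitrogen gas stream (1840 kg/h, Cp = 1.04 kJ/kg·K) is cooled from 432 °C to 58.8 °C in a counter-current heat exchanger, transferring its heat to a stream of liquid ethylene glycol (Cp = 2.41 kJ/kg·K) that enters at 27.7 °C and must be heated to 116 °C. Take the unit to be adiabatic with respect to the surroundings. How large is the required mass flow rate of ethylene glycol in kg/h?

Heat released by hot stream: Q = 1840 × 1.04 × (432 − 58.8) = 714160 kJ/h
Energy balance on cold side (adiabatic exchanger): Q = ṁ_c·Cp_c·(T_c,out − T_c,in)
ṁ_c = 714160 / [2.41 × (116 − 27.7)] = 3355.9 kg/h

ṁ_c = 3360 kg/h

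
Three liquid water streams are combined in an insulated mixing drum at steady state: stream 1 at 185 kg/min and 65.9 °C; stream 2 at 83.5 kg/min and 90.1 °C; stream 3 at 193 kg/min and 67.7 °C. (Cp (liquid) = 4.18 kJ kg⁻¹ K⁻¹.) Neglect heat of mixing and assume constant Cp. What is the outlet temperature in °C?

T_out = 71.0 °C

Adiabatic, steady state ⇒ Σ ṁᵢCp,ᵢ(T_out − Tᵢ) = 0
T_out = Σ ṁᵢCp,ᵢTᵢ / Σ ṁᵢCp,ᵢ
      = 137020 / 1929.1 = 71.031 °C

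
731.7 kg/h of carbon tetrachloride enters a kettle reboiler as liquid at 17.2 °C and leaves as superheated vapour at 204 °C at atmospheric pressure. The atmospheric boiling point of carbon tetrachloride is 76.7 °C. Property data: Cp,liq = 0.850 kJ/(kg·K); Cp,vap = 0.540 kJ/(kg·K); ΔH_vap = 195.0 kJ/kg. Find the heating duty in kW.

Q = 63.9 kW

liquid 17.2→76.7 °C: 50.575 kJ/kg
vaporisation at 76.7 °C: 195 kJ/kg
vapour 76.7→204 °C: 68.742 kJ/kg
Δh = 50.575 + 195 + 68.742 = 314.32 kJ/kg
Q = ṁ·Δh = 731.7 kg/h × 314.32 kJ/kg = 229990 kJ/h
|Q| = 63.885 kW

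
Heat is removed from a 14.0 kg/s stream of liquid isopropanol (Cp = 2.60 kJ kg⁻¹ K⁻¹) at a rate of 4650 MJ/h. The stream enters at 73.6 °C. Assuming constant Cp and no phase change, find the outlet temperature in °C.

Q = 4650 MJ/h = 1291.7 kJ/s
ΔT = Q/(ṁ·Cp) = 1291.7/(14.0×2.60) = 35.485 K
T_out = 73.6 − 35.485 = 38.115 °C

T_out = 38.1 °C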